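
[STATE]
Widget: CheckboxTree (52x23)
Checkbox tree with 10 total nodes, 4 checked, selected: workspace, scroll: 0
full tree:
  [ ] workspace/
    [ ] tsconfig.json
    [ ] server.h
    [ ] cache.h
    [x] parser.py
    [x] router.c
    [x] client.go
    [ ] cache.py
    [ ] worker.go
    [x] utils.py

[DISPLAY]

>[-] workspace/                                     
   [ ] tsconfig.json                                
   [ ] server.h                                     
   [ ] cache.h                                      
   [x] parser.py                                    
   [x] router.c                                     
   [x] client.go                                    
   [ ] cache.py                                     
   [ ] worker.go                                    
   [x] utils.py                                     
                                                    
                                                    
                                                    
                                                    
                                                    
                                                    
                                                    
                                                    
                                                    
                                                    
                                                    
                                                    
                                                    


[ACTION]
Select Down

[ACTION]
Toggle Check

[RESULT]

 [-] workspace/                                     
>  [x] tsconfig.json                                
   [ ] server.h                                     
   [ ] cache.h                                      
   [x] parser.py                                    
   [x] router.c                                     
   [x] client.go                                    
   [ ] cache.py                                     
   [ ] worker.go                                    
   [x] utils.py                                     
                                                    
                                                    
                                                    
                                                    
                                                    
                                                    
                                                    
                                                    
                                                    
                                                    
                                                    
                                                    
                                                    


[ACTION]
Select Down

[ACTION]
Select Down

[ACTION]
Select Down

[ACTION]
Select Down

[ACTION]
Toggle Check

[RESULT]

 [-] workspace/                                     
   [x] tsconfig.json                                
   [ ] server.h                                     
   [ ] cache.h                                      
   [x] parser.py                                    
>  [ ] router.c                                     
   [x] client.go                                    
   [ ] cache.py                                     
   [ ] worker.go                                    
   [x] utils.py                                     
                                                    
                                                    
                                                    
                                                    
                                                    
                                                    
                                                    
                                                    
                                                    
                                                    
                                                    
                                                    
                                                    


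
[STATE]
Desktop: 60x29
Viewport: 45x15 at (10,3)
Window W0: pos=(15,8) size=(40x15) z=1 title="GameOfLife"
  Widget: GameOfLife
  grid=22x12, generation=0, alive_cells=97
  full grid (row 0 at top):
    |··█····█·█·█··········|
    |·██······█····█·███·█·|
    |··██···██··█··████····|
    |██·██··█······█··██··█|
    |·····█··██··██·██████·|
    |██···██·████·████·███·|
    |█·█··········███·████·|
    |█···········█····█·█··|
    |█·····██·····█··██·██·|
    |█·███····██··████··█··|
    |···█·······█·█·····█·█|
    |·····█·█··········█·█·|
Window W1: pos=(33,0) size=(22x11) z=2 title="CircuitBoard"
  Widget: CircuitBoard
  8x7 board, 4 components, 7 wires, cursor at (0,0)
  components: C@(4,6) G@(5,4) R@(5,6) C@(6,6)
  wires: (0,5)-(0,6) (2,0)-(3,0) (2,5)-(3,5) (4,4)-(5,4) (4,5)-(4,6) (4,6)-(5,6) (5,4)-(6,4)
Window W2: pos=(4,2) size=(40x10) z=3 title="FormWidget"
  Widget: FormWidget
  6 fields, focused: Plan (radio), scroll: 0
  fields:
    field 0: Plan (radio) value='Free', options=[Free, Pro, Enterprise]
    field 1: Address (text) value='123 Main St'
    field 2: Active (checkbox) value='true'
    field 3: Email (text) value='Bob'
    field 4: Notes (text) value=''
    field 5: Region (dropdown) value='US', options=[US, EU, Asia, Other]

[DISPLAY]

Widget                           ┃ 4 5 6 7  ┃
─────────────────────────────────┨          ┃
n:       (●) Free  ( ) Pro  ( ) E┃          ┃
ress:    [123 Main St           ]┃          ┃
ive:     [x]                     ┃          ┃
il:      [Bob                   ]┃          ┃
es:      [                      ]┃          ┃
ion:     [US                   ▼]┃━━━━━━━━━━┛
━━━━━━━━━━━━━━━━━━━━━━━━━━━━━━━━━┛          ┃
     ┃·██······█····█·███·█·                ┃
     ┃··██···██··█··████····                ┃
     ┃██·██··█······█··██··█                ┃
     ┃·····█··██··██·██████·                ┃
     ┃██···██·████·████·███·                ┃
     ┃█·█··········███·████·                ┃


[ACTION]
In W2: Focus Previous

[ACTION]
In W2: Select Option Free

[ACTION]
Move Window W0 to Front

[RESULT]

Widget                           ┃ 4 5 6 7  ┃
─────────────────────────────────┨          ┃
n:       (●) Free  ( ) Pro  ( ) E┃          ┃
ress:    [123 Main St           ]┃          ┃
ive:     [x]                     ┃          ┃
il:  ┏━━━━━━━━━━━━━━━━━━━━━━━━━━━━━━━━━━━━━━┓
es:  ┃ GameOfLife                           ┃
ion: ┠──────────────────────────────────────┨
━━━━━┃Gen: 0                                ┃
     ┃·██······█····█·███·█·                ┃
     ┃··██···██··█··████····                ┃
     ┃██·██··█······█··██··█                ┃
     ┃·····█··██··██·██████·                ┃
     ┃██···██·████·████·███·                ┃
     ┃█·█··········███·████·                ┃


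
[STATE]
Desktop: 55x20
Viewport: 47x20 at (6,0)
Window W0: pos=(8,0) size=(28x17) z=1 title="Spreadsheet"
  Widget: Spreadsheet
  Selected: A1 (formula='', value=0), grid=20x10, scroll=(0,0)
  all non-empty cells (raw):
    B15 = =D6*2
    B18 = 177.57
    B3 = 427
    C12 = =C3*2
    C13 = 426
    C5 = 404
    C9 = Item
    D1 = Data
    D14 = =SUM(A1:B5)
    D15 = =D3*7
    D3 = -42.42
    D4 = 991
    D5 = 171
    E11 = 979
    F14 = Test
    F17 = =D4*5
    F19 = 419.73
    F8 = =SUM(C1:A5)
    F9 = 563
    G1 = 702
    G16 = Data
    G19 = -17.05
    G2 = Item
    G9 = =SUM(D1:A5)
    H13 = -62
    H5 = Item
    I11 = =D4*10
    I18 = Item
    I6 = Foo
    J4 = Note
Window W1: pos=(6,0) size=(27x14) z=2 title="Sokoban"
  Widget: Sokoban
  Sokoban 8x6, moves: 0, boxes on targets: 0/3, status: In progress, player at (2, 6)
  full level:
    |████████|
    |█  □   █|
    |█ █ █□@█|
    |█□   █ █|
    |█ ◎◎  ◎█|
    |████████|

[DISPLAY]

┏━━━━━━━━━━━━━━━━━━━━━━━━━┓━━┓                 
┃ Sokoban                 ┃  ┃                 
┠─────────────────────────┨──┨                 
┃████████                 ┃  ┃                 
┃█  □   █                 ┃  ┃                 
┃█ █ █□@█                 ┃--┃                 
┃█□   █ █                 ┃  ┃                 
┃█ ◎◎  ◎█                 ┃  ┃                 
┃████████                 ┃  ┃                 
┃Moves: 0  0/3            ┃  ┃                 
┃                         ┃ 4┃                 
┃                         ┃  ┃                 
┃                         ┃  ┃                 
┗━━━━━━━━━━━━━━━━━━━━━━━━━┛  ┃                 
  ┃  9        0       0Item  ┃                 
  ┃ 10        0       0      ┃                 
  ┗━━━━━━━━━━━━━━━━━━━━━━━━━━┛                 
                                               
                                               
                                               


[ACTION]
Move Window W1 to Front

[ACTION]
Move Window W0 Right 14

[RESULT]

┏━━━━━━━━━━━━━━━━━━━━━━━━━┓━━━━━━━━━━━━━━━━┓   
┃ Sokoban                 ┃et              ┃   
┠─────────────────────────┨────────────────┨   
┃████████                 ┃                ┃   
┃█  □   █                 ┃     B       C  ┃   
┃█ █ █□@█                 ┃----------------┃   
┃█□   █ █                 ┃0]       0      ┃   
┃█ ◎◎  ◎█                 ┃ 0       0      ┃   
┃████████                 ┃ 0     427      ┃   
┃Moves: 0  0/3            ┃ 0       0      ┃   
┃                         ┃ 0       0     4┃   
┃                         ┃ 0       0      ┃   
┃                         ┃ 0       0      ┃   
┗━━━━━━━━━━━━━━━━━━━━━━━━━┛ 0       0      ┃   
                ┃  9        0       0Item  ┃   
                ┃ 10        0       0      ┃   
                ┗━━━━━━━━━━━━━━━━━━━━━━━━━━┛   
                                               
                                               
                                               


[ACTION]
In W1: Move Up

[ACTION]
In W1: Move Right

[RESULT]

┏━━━━━━━━━━━━━━━━━━━━━━━━━┓━━━━━━━━━━━━━━━━┓   
┃ Sokoban                 ┃et              ┃   
┠─────────────────────────┨────────────────┨   
┃████████                 ┃                ┃   
┃█  □  @█                 ┃     B       C  ┃   
┃█ █ █□ █                 ┃----------------┃   
┃█□   █ █                 ┃0]       0      ┃   
┃█ ◎◎  ◎█                 ┃ 0       0      ┃   
┃████████                 ┃ 0     427      ┃   
┃Moves: 1  0/3            ┃ 0       0      ┃   
┃                         ┃ 0       0     4┃   
┃                         ┃ 0       0      ┃   
┃                         ┃ 0       0      ┃   
┗━━━━━━━━━━━━━━━━━━━━━━━━━┛ 0       0      ┃   
                ┃  9        0       0Item  ┃   
                ┃ 10        0       0      ┃   
                ┗━━━━━━━━━━━━━━━━━━━━━━━━━━┛   
                                               
                                               
                                               


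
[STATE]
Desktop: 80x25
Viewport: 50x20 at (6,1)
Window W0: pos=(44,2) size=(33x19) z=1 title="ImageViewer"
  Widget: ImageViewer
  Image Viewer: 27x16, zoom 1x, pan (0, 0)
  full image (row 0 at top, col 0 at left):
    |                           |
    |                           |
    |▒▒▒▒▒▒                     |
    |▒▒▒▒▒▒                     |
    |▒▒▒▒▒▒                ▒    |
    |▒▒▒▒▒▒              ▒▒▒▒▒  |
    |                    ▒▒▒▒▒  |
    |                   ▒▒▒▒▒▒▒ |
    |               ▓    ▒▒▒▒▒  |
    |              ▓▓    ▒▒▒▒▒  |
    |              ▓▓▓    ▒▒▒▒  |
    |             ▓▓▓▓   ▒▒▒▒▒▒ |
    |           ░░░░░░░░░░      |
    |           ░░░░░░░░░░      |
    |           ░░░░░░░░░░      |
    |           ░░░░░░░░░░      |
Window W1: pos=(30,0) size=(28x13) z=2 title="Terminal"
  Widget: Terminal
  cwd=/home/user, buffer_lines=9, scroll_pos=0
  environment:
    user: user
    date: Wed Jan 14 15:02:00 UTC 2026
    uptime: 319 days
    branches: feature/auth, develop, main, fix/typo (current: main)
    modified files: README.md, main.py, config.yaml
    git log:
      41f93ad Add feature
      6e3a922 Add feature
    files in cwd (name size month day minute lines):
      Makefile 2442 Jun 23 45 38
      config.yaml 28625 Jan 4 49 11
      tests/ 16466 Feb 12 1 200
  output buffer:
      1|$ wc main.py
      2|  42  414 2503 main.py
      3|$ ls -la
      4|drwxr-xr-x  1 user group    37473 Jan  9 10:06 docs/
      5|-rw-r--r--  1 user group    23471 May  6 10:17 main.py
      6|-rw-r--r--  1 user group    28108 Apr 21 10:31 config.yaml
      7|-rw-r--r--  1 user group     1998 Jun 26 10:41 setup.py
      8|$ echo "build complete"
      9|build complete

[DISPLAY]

                        ┃ Terminal                
                        ┠─────────────────────────
                        ┃$ wc main.py             
                        ┃  42  414 2503 main.py   
                        ┃$ ls -la                 
                        ┃drwxr-xr-x  1 user group 
                        ┃-rw-r--r--  1 user group 
                        ┃-rw-r--r--  1 user group 
                        ┃-rw-r--r--  1 user group 
                        ┃$ echo "build complete"  
                        ┃build complete           
                        ┗━━━━━━━━━━━━━━━━━━━━━━━━━
                                      ┃           
                                      ┃           
                                      ┃           
                                      ┃           
                                      ┃           
                                      ┃           
                                      ┃           
                                      ┗━━━━━━━━━━━


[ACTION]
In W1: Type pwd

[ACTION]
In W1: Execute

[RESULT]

                        ┃ Terminal                
                        ┠─────────────────────────
                        ┃drwxr-xr-x  1 user group 
                        ┃-rw-r--r--  1 user group 
                        ┃-rw-r--r--  1 user group 
                        ┃-rw-r--r--  1 user group 
                        ┃$ echo "build complete"  
                        ┃build complete           
                        ┃$ pwd                    
                        ┃/home/user               
                        ┃$ █                      
                        ┗━━━━━━━━━━━━━━━━━━━━━━━━━
                                      ┃           
                                      ┃           
                                      ┃           
                                      ┃           
                                      ┃           
                                      ┃           
                                      ┃           
                                      ┗━━━━━━━━━━━


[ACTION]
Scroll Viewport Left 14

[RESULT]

                              ┃ Terminal          
                              ┠───────────────────
                              ┃drwxr-xr-x  1 user 
                              ┃-rw-r--r--  1 user 
                              ┃-rw-r--r--  1 user 
                              ┃-rw-r--r--  1 user 
                              ┃$ echo "build compl
                              ┃build complete     
                              ┃$ pwd              
                              ┃/home/user         
                              ┃$ █                
                              ┗━━━━━━━━━━━━━━━━━━━
                                            ┃     
                                            ┃     
                                            ┃     
                                            ┃     
                                            ┃     
                                            ┃     
                                            ┃     
                                            ┗━━━━━


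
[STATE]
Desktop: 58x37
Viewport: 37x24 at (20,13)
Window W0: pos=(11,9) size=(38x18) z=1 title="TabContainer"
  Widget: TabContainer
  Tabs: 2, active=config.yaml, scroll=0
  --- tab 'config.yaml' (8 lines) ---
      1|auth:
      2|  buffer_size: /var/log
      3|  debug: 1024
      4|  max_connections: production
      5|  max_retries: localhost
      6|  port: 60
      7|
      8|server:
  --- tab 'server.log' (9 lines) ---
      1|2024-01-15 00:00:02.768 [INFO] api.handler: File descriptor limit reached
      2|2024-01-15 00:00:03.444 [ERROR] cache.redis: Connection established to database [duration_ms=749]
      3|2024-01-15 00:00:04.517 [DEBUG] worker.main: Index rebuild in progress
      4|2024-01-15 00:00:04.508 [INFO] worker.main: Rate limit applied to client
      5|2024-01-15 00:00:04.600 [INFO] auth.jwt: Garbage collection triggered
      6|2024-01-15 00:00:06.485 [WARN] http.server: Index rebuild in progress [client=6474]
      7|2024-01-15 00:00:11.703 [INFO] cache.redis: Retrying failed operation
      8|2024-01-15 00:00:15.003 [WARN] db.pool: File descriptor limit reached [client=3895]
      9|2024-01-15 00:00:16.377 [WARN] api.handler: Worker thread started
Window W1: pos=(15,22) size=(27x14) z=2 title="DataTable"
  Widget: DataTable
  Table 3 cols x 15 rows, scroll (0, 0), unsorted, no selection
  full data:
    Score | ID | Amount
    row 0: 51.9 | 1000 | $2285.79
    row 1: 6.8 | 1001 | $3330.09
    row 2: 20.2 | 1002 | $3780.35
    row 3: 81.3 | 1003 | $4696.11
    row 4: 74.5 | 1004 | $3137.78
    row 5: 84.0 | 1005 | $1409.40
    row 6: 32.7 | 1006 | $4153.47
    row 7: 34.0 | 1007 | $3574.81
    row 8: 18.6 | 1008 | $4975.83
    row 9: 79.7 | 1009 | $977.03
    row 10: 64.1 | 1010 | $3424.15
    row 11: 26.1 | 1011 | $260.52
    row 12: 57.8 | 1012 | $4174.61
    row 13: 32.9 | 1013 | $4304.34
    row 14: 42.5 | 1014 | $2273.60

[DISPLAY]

────────────────────────────┃        
                            ┃        
_size: /var/log             ┃        
 1024                       ┃        
nnections: production       ┃        
tries: localhost            ┃        
60                          ┃        
                            ┃        
                            ┃        
━━━━━━━━━━━━━━━━━━━━━┓      ┃        
aTable               ┃      ┃        
─────────────────────┨      ┃        
e│ID  │Amount        ┃      ┃        
─┼────┼────────      ┃━━━━━━┛        
 │1000│$2285.79      ┃               
 │1001│$3330.09      ┃               
 │1002│$3780.35      ┃               
 │1003│$4696.11      ┃               
 │1004│$3137.78      ┃               
 │1005│$1409.40      ┃               
 │1006│$4153.47      ┃               
 │1007│$3574.81      ┃               
━━━━━━━━━━━━━━━━━━━━━┛               
                                     


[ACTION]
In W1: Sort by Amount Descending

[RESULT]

────────────────────────────┃        
                            ┃        
_size: /var/log             ┃        
 1024                       ┃        
nnections: production       ┃        
tries: localhost            ┃        
60                          ┃        
                            ┃        
                            ┃        
━━━━━━━━━━━━━━━━━━━━━┓      ┃        
aTable               ┃      ┃        
─────────────────────┨      ┃        
e│ID  │Amount ▼      ┃      ┃        
─┼────┼────────      ┃━━━━━━┛        
 │1008│$4975.83      ┃               
 │1003│$4696.11      ┃               
 │1013│$4304.34      ┃               
 │1012│$4174.61      ┃               
 │1006│$4153.47      ┃               
 │1002│$3780.35      ┃               
 │1007│$3574.81      ┃               
 │1010│$3424.15      ┃               
━━━━━━━━━━━━━━━━━━━━━┛               
                                     


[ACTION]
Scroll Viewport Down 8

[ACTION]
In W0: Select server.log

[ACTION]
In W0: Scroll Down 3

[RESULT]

────────────────────────────┃        
15 00:00:04.508 [INFO] worke┃        
15 00:00:04.600 [INFO] auth.┃        
15 00:00:06.485 [WARN] http.┃        
15 00:00:11.703 [INFO] cache┃        
15 00:00:15.003 [WARN] db.po┃        
15 00:00:16.377 [WARN] api.h┃        
                            ┃        
                            ┃        
━━━━━━━━━━━━━━━━━━━━━┓      ┃        
aTable               ┃      ┃        
─────────────────────┨      ┃        
e│ID  │Amount ▼      ┃      ┃        
─┼────┼────────      ┃━━━━━━┛        
 │1008│$4975.83      ┃               
 │1003│$4696.11      ┃               
 │1013│$4304.34      ┃               
 │1012│$4174.61      ┃               
 │1006│$4153.47      ┃               
 │1002│$3780.35      ┃               
 │1007│$3574.81      ┃               
 │1010│$3424.15      ┃               
━━━━━━━━━━━━━━━━━━━━━┛               
                                     


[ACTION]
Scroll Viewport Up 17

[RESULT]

                                     
                                     
                                     
                                     
                                     
                                     
                                     
                                     
                                     
━━━━━━━━━━━━━━━━━━━━━━━━━━━━┓        
ainer                       ┃        
────────────────────────────┨        
yaml │[server.log]          ┃        
────────────────────────────┃        
15 00:00:04.508 [INFO] worke┃        
15 00:00:04.600 [INFO] auth.┃        
15 00:00:06.485 [WARN] http.┃        
15 00:00:11.703 [INFO] cache┃        
15 00:00:15.003 [WARN] db.po┃        
15 00:00:16.377 [WARN] api.h┃        
                            ┃        
                            ┃        
━━━━━━━━━━━━━━━━━━━━━┓      ┃        
aTable               ┃      ┃        


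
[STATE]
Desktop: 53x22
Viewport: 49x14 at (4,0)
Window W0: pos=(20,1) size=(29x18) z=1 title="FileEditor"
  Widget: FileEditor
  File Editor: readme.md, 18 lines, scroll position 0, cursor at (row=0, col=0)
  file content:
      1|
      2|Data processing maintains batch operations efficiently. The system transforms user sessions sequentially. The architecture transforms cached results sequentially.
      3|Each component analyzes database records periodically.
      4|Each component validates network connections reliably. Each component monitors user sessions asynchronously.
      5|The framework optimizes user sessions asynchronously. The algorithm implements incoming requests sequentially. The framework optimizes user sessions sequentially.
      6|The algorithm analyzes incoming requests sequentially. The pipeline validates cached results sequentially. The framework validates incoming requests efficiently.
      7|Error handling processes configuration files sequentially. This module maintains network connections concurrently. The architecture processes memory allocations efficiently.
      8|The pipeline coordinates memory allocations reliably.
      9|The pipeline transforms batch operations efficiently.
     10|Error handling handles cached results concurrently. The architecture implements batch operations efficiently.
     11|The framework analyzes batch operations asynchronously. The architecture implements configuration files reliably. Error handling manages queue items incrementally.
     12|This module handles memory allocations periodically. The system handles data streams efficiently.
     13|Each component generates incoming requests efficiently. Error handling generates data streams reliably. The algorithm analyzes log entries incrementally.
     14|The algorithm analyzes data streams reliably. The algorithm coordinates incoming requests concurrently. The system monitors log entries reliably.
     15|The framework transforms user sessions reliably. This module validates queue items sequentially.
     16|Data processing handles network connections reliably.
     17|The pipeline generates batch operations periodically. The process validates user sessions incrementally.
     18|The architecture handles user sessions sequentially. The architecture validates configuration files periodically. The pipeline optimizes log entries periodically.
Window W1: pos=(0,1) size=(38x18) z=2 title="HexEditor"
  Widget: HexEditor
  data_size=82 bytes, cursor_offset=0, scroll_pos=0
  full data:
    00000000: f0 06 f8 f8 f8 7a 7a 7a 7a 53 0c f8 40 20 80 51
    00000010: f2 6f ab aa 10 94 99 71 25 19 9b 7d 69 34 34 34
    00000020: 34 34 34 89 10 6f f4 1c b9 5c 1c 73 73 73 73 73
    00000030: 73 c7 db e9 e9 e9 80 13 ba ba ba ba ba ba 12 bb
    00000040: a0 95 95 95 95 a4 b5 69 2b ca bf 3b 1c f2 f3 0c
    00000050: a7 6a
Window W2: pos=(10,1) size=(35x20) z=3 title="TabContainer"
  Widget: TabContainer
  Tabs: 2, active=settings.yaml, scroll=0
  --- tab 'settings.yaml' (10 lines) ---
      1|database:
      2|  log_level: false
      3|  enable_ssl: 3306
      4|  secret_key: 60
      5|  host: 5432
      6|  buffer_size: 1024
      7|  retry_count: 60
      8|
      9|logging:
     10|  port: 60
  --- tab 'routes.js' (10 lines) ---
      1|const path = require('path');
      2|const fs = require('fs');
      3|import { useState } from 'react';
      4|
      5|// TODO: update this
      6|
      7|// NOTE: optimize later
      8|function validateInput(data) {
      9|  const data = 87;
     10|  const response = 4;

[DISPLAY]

                                                 
━━━━━━┏━━━━━━━━━━━━━━━━━━━━━━━━━━━━━━━━━┓━━━┓    
xEdito┃ TabContainer                    ┃   ┃    
──────┠─────────────────────────────────┨───┨    
00000 ┃[settings.yaml]│ routes.js       ┃  ▲┃    
00010 ┃─────────────────────────────────┃s █┃    
00020 ┃database:                        ┃da░┃    
00030 ┃  log_level: false               ┃ n░┃    
00040 ┃  enable_ssl: 3306               ┃us░┃    
00050 ┃  secret_key: 60                 ┃nc░┃    
      ┃  host: 5432                     ┃ c░┃    
      ┃  buffer_size: 1024              ┃ m░┃    
      ┃  retry_count: 60                ┃ba░┃    
      ┃                                 ┃ac░┃    


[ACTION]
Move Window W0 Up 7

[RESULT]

                ┏━━━━━━━━━━━━━━━━━━━━━━━━━━━┓    
━━━━━━┏━━━━━━━━━━━━━━━━━━━━━━━━━━━━━━━━━┓   ┃    
xEdito┃ TabContainer                    ┃───┨    
──────┠─────────────────────────────────┨  ▲┃    
00000 ┃[settings.yaml]│ routes.js       ┃s █┃    
00010 ┃─────────────────────────────────┃da░┃    
00020 ┃database:                        ┃ n░┃    
00030 ┃  log_level: false               ┃us░┃    
00040 ┃  enable_ssl: 3306               ┃nc░┃    
00050 ┃  secret_key: 60                 ┃ c░┃    
      ┃  host: 5432                     ┃ m░┃    
      ┃  buffer_size: 1024              ┃ba░┃    
      ┃  retry_count: 60                ┃ac░┃    
      ┃                                 ┃at░┃    


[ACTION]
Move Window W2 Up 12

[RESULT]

      ┏━━━━━━━━━━━━━━━━━━━━━━━━━━━━━━━━━┓━━━┓    
━━━━━━┃ TabContainer                    ┃   ┃    
xEdito┠─────────────────────────────────┨───┨    
──────┃[settings.yaml]│ routes.js       ┃  ▲┃    
00000 ┃─────────────────────────────────┃s █┃    
00010 ┃database:                        ┃da░┃    
00020 ┃  log_level: false               ┃ n░┃    
00030 ┃  enable_ssl: 3306               ┃us░┃    
00040 ┃  secret_key: 60                 ┃nc░┃    
00050 ┃  host: 5432                     ┃ c░┃    
      ┃  buffer_size: 1024              ┃ m░┃    
      ┃  retry_count: 60                ┃ba░┃    
      ┃                                 ┃ac░┃    
      ┃logging:                         ┃at░┃    


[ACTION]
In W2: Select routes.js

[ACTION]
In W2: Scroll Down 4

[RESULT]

      ┏━━━━━━━━━━━━━━━━━━━━━━━━━━━━━━━━━┓━━━┓    
━━━━━━┃ TabContainer                    ┃   ┃    
xEdito┠─────────────────────────────────┨───┨    
──────┃ settings.yaml │[routes.js]      ┃  ▲┃    
00000 ┃─────────────────────────────────┃s █┃    
00010 ┃// TODO: update this             ┃da░┃    
00020 ┃                                 ┃ n░┃    
00030 ┃// NOTE: optimize later          ┃us░┃    
00040 ┃function validateInput(data) {   ┃nc░┃    
00050 ┃  const data = 87;               ┃ c░┃    
      ┃  const response = 4;            ┃ m░┃    
      ┃                                 ┃ba░┃    
      ┃                                 ┃ac░┃    
      ┃                                 ┃at░┃    


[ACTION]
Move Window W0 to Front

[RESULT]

      ┏━━━━━━━━━┏━━━━━━━━━━━━━━━━━━━━━━━━━━━┓    
━━━━━━┃ TabConta┃ FileEditor                ┃    
xEdito┠─────────┠───────────────────────────┨    
──────┃ settings┃█                         ▲┃    
00000 ┃─────────┃Data processing maintains █┃    
00010 ┃// TODO: ┃Each component analyzes da░┃    
00020 ┃         ┃Each component validates n░┃    
00030 ┃// NOTE: ┃The framework optimizes us░┃    
00040 ┃function ┃The algorithm analyzes inc░┃    
00050 ┃  const d┃Error handling processes c░┃    
      ┃  const r┃The pipeline coordinates m░┃    
      ┃         ┃The pipeline transforms ba░┃    
      ┃         ┃Error handling handles cac░┃    
      ┃         ┃The framework analyzes bat░┃    


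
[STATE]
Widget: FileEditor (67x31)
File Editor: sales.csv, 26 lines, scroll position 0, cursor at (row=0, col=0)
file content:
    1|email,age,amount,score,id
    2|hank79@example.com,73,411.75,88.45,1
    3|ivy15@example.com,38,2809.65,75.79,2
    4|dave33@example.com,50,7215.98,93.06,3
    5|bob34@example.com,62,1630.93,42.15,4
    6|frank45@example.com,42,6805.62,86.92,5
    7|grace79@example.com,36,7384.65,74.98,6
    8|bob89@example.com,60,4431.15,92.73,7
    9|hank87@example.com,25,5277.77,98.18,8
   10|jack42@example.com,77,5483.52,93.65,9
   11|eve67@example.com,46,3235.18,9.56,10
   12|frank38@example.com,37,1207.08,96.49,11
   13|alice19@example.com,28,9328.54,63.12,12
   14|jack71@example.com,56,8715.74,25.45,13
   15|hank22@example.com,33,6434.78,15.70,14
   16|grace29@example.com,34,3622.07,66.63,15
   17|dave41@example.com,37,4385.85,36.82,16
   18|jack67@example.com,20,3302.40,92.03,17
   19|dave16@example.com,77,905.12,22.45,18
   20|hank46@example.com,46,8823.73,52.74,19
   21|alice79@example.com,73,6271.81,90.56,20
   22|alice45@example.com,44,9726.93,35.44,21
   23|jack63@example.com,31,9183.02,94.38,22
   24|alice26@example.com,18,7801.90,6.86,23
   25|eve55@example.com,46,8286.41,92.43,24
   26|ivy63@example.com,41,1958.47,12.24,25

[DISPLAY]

█mail,age,amount,score,id                                         ▲
hank79@example.com,73,411.75,88.45,1                              █
ivy15@example.com,38,2809.65,75.79,2                              ░
dave33@example.com,50,7215.98,93.06,3                             ░
bob34@example.com,62,1630.93,42.15,4                              ░
frank45@example.com,42,6805.62,86.92,5                            ░
grace79@example.com,36,7384.65,74.98,6                            ░
bob89@example.com,60,4431.15,92.73,7                              ░
hank87@example.com,25,5277.77,98.18,8                             ░
jack42@example.com,77,5483.52,93.65,9                             ░
eve67@example.com,46,3235.18,9.56,10                              ░
frank38@example.com,37,1207.08,96.49,11                           ░
alice19@example.com,28,9328.54,63.12,12                           ░
jack71@example.com,56,8715.74,25.45,13                            ░
hank22@example.com,33,6434.78,15.70,14                            ░
grace29@example.com,34,3622.07,66.63,15                           ░
dave41@example.com,37,4385.85,36.82,16                            ░
jack67@example.com,20,3302.40,92.03,17                            ░
dave16@example.com,77,905.12,22.45,18                             ░
hank46@example.com,46,8823.73,52.74,19                            ░
alice79@example.com,73,6271.81,90.56,20                           ░
alice45@example.com,44,9726.93,35.44,21                           ░
jack63@example.com,31,9183.02,94.38,22                            ░
alice26@example.com,18,7801.90,6.86,23                            ░
eve55@example.com,46,8286.41,92.43,24                             ░
ivy63@example.com,41,1958.47,12.24,25                             ░
                                                                  ░
                                                                  ░
                                                                  ░
                                                                  ░
                                                                  ▼


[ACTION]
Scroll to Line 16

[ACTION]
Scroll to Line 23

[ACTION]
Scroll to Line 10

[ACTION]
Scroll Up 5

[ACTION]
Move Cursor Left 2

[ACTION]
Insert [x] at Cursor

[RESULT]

x█mail,age,amount,score,id                                        ▲
hank79@example.com,73,411.75,88.45,1                              █
ivy15@example.com,38,2809.65,75.79,2                              ░
dave33@example.com,50,7215.98,93.06,3                             ░
bob34@example.com,62,1630.93,42.15,4                              ░
frank45@example.com,42,6805.62,86.92,5                            ░
grace79@example.com,36,7384.65,74.98,6                            ░
bob89@example.com,60,4431.15,92.73,7                              ░
hank87@example.com,25,5277.77,98.18,8                             ░
jack42@example.com,77,5483.52,93.65,9                             ░
eve67@example.com,46,3235.18,9.56,10                              ░
frank38@example.com,37,1207.08,96.49,11                           ░
alice19@example.com,28,9328.54,63.12,12                           ░
jack71@example.com,56,8715.74,25.45,13                            ░
hank22@example.com,33,6434.78,15.70,14                            ░
grace29@example.com,34,3622.07,66.63,15                           ░
dave41@example.com,37,4385.85,36.82,16                            ░
jack67@example.com,20,3302.40,92.03,17                            ░
dave16@example.com,77,905.12,22.45,18                             ░
hank46@example.com,46,8823.73,52.74,19                            ░
alice79@example.com,73,6271.81,90.56,20                           ░
alice45@example.com,44,9726.93,35.44,21                           ░
jack63@example.com,31,9183.02,94.38,22                            ░
alice26@example.com,18,7801.90,6.86,23                            ░
eve55@example.com,46,8286.41,92.43,24                             ░
ivy63@example.com,41,1958.47,12.24,25                             ░
                                                                  ░
                                                                  ░
                                                                  ░
                                                                  ░
                                                                  ▼


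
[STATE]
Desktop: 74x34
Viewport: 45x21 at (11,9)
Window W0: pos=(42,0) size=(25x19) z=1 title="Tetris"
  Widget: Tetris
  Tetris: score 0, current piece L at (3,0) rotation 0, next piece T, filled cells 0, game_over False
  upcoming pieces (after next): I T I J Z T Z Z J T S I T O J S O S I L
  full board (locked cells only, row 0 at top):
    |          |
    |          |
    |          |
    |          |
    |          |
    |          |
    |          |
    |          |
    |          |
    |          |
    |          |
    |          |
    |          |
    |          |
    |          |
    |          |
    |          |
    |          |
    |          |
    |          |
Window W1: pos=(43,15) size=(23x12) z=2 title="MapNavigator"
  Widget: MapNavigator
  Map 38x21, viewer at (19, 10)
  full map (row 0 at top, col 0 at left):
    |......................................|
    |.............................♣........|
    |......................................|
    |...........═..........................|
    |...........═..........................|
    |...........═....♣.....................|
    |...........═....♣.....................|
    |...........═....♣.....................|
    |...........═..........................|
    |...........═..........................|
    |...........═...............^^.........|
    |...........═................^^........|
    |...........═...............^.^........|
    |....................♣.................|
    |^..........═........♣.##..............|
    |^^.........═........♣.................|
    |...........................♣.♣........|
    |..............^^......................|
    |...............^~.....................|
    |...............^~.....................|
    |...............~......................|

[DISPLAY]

                               ┃          │Sc
                               ┃          │0 
                               ┃          │  
                               ┃          │  
                               ┃          │  
                               ┃          │  
                               ┃┏━━━━━━━━━━━━
                               ┃┃ MapNavigato
                               ┃┠────────────
                               ┗┃..═....♣....
                                ┃..═....♣....
                                ┃..═.........
                                ┃..═.........
                                ┃..═.......@.
                                ┃..═.........
                                ┃..═.........
                                ┃...........♣
                                ┗━━━━━━━━━━━━
                                             
                                             
                                             


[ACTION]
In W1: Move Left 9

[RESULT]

                               ┃          │Sc
                               ┃          │0 
                               ┃          │  
                               ┃          │  
                               ┃          │  
                               ┃          │  
                               ┃┏━━━━━━━━━━━━
                               ┃┃ MapNavigato
                               ┃┠────────────
                               ┗┃...........═
                                ┃...........═
                                ┃...........═
                                ┃...........═
                                ┃..........@═
                                ┃...........═
                                ┃...........═
                                ┃............
                                ┗━━━━━━━━━━━━
                                             
                                             
                                             


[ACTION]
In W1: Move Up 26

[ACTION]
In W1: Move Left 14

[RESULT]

                               ┃          │Sc
                               ┃          │0 
                               ┃          │  
                               ┃          │  
                               ┃          │  
                               ┃          │  
                               ┃┏━━━━━━━━━━━━
                               ┃┃ MapNavigato
                               ┃┠────────────
                               ┗┃            
                                ┃            
                                ┃            
                                ┃            
                                ┃          @.
                                ┃          ..
                                ┃          ..
                                ┃          ..
                                ┗━━━━━━━━━━━━
                                             
                                             
                                             
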